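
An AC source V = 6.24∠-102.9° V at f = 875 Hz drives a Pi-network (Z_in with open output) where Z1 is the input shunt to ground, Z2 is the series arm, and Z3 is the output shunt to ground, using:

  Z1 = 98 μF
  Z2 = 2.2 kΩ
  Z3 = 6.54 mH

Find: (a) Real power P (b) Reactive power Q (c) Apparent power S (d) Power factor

Step 1 — Angular frequency: ω = 2π·f = 2π·875 = 5498 rad/s.
Step 2 — Component impedances:
  Z1: Z = 1/(jωC) = -j/(ω·C) = 0 - j1.856 Ω
  Z2: Z = R = 2200 Ω
  Z3: Z = jωL = j·5498·0.00654 = 0 + j35.96 Ω
Step 3 — With open output, the series arm Z2 and the output shunt Z3 appear in series to ground: Z2 + Z3 = 2200 + j35.96 Ω.
Step 4 — Parallel with input shunt Z1: Z_in = Z1 || (Z2 + Z3) = 0.001565 - j1.856 Ω = 1.856∠-90.0° Ω.
Step 5 — Source phasor: V = 6.24∠-102.9° V = -1.393 - j6.083 V.
Step 6 — Current: I = V / Z = 3.276 - j0.7533 A = 3.362∠-12.9° A.
Step 7 — Complex power: S = V·I* = 0.01769 - j20.98 VA.
Step 8 — Real power: P = Re(S) = 0.01769 W.
Step 9 — Reactive power: Q = Im(S) = -20.98 VAR.
Step 10 — Apparent power: |S| = 20.98 VA.
Step 11 — Power factor: PF = P/|S| = 0.0008434 (leading).

(a) P = 0.01769 W  (b) Q = -20.98 VAR  (c) S = 20.98 VA  (d) PF = 0.0008434 (leading)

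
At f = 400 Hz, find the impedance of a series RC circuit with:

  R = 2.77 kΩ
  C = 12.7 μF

Step 1 — Angular frequency: ω = 2π·f = 2π·400 = 2513 rad/s.
Step 2 — Component impedances:
  R: Z = R = 2770 Ω
  C: Z = 1/(jωC) = -j/(ω·C) = 0 - j31.33 Ω
Step 3 — Series combination: Z_total = R + C = 2770 - j31.33 Ω = 2770∠-0.6° Ω.

Z = 2770 - j31.33 Ω = 2770∠-0.6° Ω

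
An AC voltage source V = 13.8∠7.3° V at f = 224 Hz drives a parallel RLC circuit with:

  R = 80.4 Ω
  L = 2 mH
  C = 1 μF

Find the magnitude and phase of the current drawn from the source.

Step 1 — Angular frequency: ω = 2π·f = 2π·224 = 1407 rad/s.
Step 2 — Component impedances:
  R: Z = R = 80.4 Ω
  L: Z = jωL = j·1407·0.002 = 0 + j2.815 Ω
  C: Z = 1/(jωC) = -j/(ω·C) = 0 - j710.5 Ω
Step 3 — Parallel combination: 1/Z_total = 1/R + 1/L + 1/C; Z_total = 0.09921 + j2.823 Ω = 2.824∠88.0° Ω.
Step 4 — Source phasor: V = 13.8∠7.3° V = 13.69 + j1.753 V.
Step 5 — Ohm's law: I = V / Z_total = (13.69 + j1.753) / (0.09921 + j2.823) = 0.7907 - j4.822 A.
Step 6 — Convert to polar: |I| = 4.886 A, ∠I = -80.7°.

I = 4.886∠-80.7° A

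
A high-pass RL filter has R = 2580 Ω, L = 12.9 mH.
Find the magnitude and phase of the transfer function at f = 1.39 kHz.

Step 1 — Angular frequency: ω = 2π·1390 = 8734 rad/s.
Step 2 — Transfer function: H(jω) = jωL/(R + jωL).
Step 3 — Numerator jωL = j·112.7; denominator R + jωL = 2580 + j112.7.
Step 4 — H = 0.001903 + j0.04359.
Step 5 — Magnitude: |H| = 0.04363 (-27.2 dB); phase: φ = 87.5°.

|H| = 0.04363 (-27.2 dB), φ = 87.5°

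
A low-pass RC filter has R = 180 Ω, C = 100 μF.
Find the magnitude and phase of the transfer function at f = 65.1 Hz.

Step 1 — Angular frequency: ω = 2π·65.1 = 409 rad/s.
Step 2 — Transfer function: H(jω) = 1/(1 + jωRC).
Step 3 — Denominator: 1 + jωRC = 1 + j·409·180·0.0001 = 1 + j7.363.
Step 4 — H = 0.01811 - j0.1334.
Step 5 — Magnitude: |H| = 0.1346 (-17.4 dB); phase: φ = -82.3°.

|H| = 0.1346 (-17.4 dB), φ = -82.3°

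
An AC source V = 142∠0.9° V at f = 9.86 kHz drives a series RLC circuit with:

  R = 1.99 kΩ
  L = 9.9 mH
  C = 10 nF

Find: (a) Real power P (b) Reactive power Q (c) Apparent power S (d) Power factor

Step 1 — Angular frequency: ω = 2π·f = 2π·9860 = 6.195e+04 rad/s.
Step 2 — Component impedances:
  R: Z = R = 1990 Ω
  L: Z = jωL = j·6.195e+04·0.0099 = 0 + j613.3 Ω
  C: Z = 1/(jωC) = -j/(ω·C) = 0 - j1614 Ω
Step 3 — Series combination: Z_total = R + L + C = 1990 - j1001 Ω = 2227∠-26.7° Ω.
Step 4 — Source phasor: V = 142∠0.9° V = 142 + j2.23 V.
Step 5 — Current: I = V / Z = 0.05649 + j0.02953 A = 0.06375∠27.6° A.
Step 6 — Complex power: S = V·I* = 8.087 - j4.067 VA.
Step 7 — Real power: P = Re(S) = 8.087 W.
Step 8 — Reactive power: Q = Im(S) = -4.067 VAR.
Step 9 — Apparent power: |S| = 9.052 VA.
Step 10 — Power factor: PF = P/|S| = 0.8934 (leading).

(a) P = 8.087 W  (b) Q = -4.067 VAR  (c) S = 9.052 VA  (d) PF = 0.8934 (leading)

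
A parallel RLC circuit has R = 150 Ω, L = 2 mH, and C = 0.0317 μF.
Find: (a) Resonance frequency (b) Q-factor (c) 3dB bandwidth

Step 1 — Resonance: ω₀ = 1/√(LC) = 1/√(0.002·3.17e-08) = 1.256e+05 rad/s.
Step 2 — f₀ = ω₀/(2π) = 1.999e+04 Hz.
Step 3 — Parallel Q: Q = R/(ω₀L) = 150/(1.256e+05·0.002) = 0.5972.
Step 4 — Bandwidth: Δω = ω₀/Q = 2.103e+05 rad/s; BW = Δω/(2π) = 3.347e+04 Hz.

(a) f₀ = 1.999e+04 Hz  (b) Q = 0.5972  (c) BW = 3.347e+04 Hz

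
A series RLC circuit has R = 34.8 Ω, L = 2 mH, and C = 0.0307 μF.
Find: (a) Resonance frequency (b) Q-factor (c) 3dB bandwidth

Step 1 — Resonance: ω₀ = 1/√(LC) = 1/√(0.002·3.07e-08) = 1.276e+05 rad/s.
Step 2 — f₀ = ω₀/(2π) = 2.031e+04 Hz.
Step 3 — Series Q: Q = ω₀L/R = 1.276e+05·0.002/34.8 = 7.334.
Step 4 — Bandwidth: Δω = ω₀/Q = 1.74e+04 rad/s; BW = Δω/(2π) = 2769 Hz.

(a) f₀ = 2.031e+04 Hz  (b) Q = 7.334  (c) BW = 2769 Hz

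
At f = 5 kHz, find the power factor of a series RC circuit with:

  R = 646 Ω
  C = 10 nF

Step 1 — Angular frequency: ω = 2π·f = 2π·5000 = 3.142e+04 rad/s.
Step 2 — Component impedances:
  R: Z = R = 646 Ω
  C: Z = 1/(jωC) = -j/(ω·C) = 0 - j3183 Ω
Step 3 — Series combination: Z_total = R + C = 646 - j3183 Ω = 3248∠-78.5° Ω.
Step 4 — Power factor: PF = cos(φ) = Re(Z)/|Z| = 646/3248 = 0.1989.
Step 5 — Type: Im(Z) = -3183 ⇒ leading (phase φ = -78.5°).

PF = 0.1989 (leading, φ = -78.5°)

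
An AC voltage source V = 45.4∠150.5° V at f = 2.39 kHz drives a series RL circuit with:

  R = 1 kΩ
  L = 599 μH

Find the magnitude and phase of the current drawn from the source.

Step 1 — Angular frequency: ω = 2π·f = 2π·2390 = 1.502e+04 rad/s.
Step 2 — Component impedances:
  R: Z = R = 1000 Ω
  L: Z = jωL = j·1.502e+04·0.000599 = 0 + j8.995 Ω
Step 3 — Series combination: Z_total = R + L = 1000 + j8.995 Ω = 1000∠0.5° Ω.
Step 4 — Source phasor: V = 45.4∠150.5° V = -39.51 + j22.36 V.
Step 5 — Ohm's law: I = V / Z_total = (-39.51 + j22.36) / (1000 + j8.995) = -0.03931 + j0.02271 A.
Step 6 — Convert to polar: |I| = 0.0454 A, ∠I = 150.0°.

I = 0.0454∠150.0° A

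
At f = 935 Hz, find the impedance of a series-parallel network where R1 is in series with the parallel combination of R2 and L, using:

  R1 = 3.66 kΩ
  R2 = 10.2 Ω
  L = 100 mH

Step 1 — Angular frequency: ω = 2π·f = 2π·935 = 5875 rad/s.
Step 2 — Component impedances:
  R1: Z = R = 3660 Ω
  R2: Z = R = 10.2 Ω
  L: Z = jωL = j·5875·0.1 = 0 + j587.5 Ω
Step 3 — Parallel branch: R2 || L = 1/(1/R2 + 1/L) = 10.2 + j0.177 Ω.
Step 4 — Series with R1: Z_total = R1 + (R2 || L) = 3670 + j0.177 Ω = 3670∠0.0° Ω.

Z = 3670 + j0.177 Ω = 3670∠0.0° Ω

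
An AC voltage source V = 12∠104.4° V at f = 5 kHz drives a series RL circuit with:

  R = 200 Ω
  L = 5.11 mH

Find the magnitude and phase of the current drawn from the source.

Step 1 — Angular frequency: ω = 2π·f = 2π·5000 = 3.142e+04 rad/s.
Step 2 — Component impedances:
  R: Z = R = 200 Ω
  L: Z = jωL = j·3.142e+04·0.00511 = 0 + j160.5 Ω
Step 3 — Series combination: Z_total = R + L = 200 + j160.5 Ω = 256.5∠38.8° Ω.
Step 4 — Source phasor: V = 12∠104.4° V = -2.984 + j11.62 V.
Step 5 — Ohm's law: I = V / Z_total = (-2.984 + j11.62) / (200 + j160.5) = 0.01929 + j0.04263 A.
Step 6 — Convert to polar: |I| = 0.04679 A, ∠I = 65.6°.

I = 0.04679∠65.6° A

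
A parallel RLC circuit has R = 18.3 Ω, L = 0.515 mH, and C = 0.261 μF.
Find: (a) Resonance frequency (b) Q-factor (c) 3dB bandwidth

Step 1 — Resonance: ω₀ = 1/√(LC) = 1/√(0.000515·2.61e-07) = 8.625e+04 rad/s.
Step 2 — f₀ = ω₀/(2π) = 1.373e+04 Hz.
Step 3 — Parallel Q: Q = R/(ω₀L) = 18.3/(8.625e+04·0.000515) = 0.412.
Step 4 — Bandwidth: Δω = ω₀/Q = 2.094e+05 rad/s; BW = Δω/(2π) = 3.332e+04 Hz.

(a) f₀ = 1.373e+04 Hz  (b) Q = 0.412  (c) BW = 3.332e+04 Hz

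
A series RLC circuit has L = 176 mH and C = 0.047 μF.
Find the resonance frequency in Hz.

Step 1 — Resonance condition Im(Z)=0 gives ω₀ = 1/√(LC).
Step 2 — ω₀ = 1/√(0.176·4.7e-08) = 1.099e+04 rad/s.
Step 3 — f₀ = ω₀/(2π) = 1750 Hz.

f₀ = 1750 Hz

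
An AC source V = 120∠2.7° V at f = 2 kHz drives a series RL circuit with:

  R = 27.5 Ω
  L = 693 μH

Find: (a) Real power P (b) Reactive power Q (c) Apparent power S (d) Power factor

Step 1 — Angular frequency: ω = 2π·f = 2π·2000 = 1.257e+04 rad/s.
Step 2 — Component impedances:
  R: Z = R = 27.5 Ω
  L: Z = jωL = j·1.257e+04·0.000693 = 0 + j8.708 Ω
Step 3 — Series combination: Z_total = R + L = 27.5 + j8.708 Ω = 28.85∠17.6° Ω.
Step 4 — Source phasor: V = 120∠2.7° V = 119.9 + j5.653 V.
Step 5 — Current: I = V / Z = 4.021 - j1.068 A = 4.16∠-14.9° A.
Step 6 — Complex power: S = V·I* = 475.9 + j150.7 VA.
Step 7 — Real power: P = Re(S) = 475.9 W.
Step 8 — Reactive power: Q = Im(S) = 150.7 VAR.
Step 9 — Apparent power: |S| = 499.2 VA.
Step 10 — Power factor: PF = P/|S| = 0.9533 (lagging).

(a) P = 475.9 W  (b) Q = 150.7 VAR  (c) S = 499.2 VA  (d) PF = 0.9533 (lagging)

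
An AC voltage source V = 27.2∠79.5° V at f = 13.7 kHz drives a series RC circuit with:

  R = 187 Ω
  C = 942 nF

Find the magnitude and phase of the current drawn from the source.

Step 1 — Angular frequency: ω = 2π·f = 2π·1.37e+04 = 8.608e+04 rad/s.
Step 2 — Component impedances:
  R: Z = R = 187 Ω
  C: Z = 1/(jωC) = -j/(ω·C) = 0 - j12.33 Ω
Step 3 — Series combination: Z_total = R + C = 187 - j12.33 Ω = 187.4∠-3.8° Ω.
Step 4 — Source phasor: V = 27.2∠79.5° V = 4.957 + j26.74 V.
Step 5 — Ohm's law: I = V / Z_total = (4.957 + j26.74) / (187 - j12.33) = 0.017 + j0.1441 A.
Step 6 — Convert to polar: |I| = 0.1451 A, ∠I = 83.3°.

I = 0.1451∠83.3° A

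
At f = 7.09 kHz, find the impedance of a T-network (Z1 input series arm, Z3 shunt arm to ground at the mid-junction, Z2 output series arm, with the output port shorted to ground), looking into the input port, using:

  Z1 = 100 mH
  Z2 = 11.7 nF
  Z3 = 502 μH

Step 1 — Angular frequency: ω = 2π·f = 2π·7090 = 4.455e+04 rad/s.
Step 2 — Component impedances:
  Z1: Z = jωL = j·4.455e+04·0.1 = 0 + j4455 Ω
  Z2: Z = 1/(jωC) = -j/(ω·C) = 0 - j1919 Ω
  Z3: Z = jωL = j·4.455e+04·0.000502 = 0 + j22.36 Ω
Step 3 — With the output port shorted to ground, the output series arm Z2 runs from the junction to ground; the shunt arm Z3 also runs from the junction to ground. They appear in parallel: Z3 || Z2 = 0 + j22.63 Ω.
Step 4 — Series with input arm Z1: Z_in = Z1 + (Z3 || Z2) = 0 + j4477 Ω = 4477∠90.0° Ω.

Z = 0 + j4477 Ω = 4477∠90.0° Ω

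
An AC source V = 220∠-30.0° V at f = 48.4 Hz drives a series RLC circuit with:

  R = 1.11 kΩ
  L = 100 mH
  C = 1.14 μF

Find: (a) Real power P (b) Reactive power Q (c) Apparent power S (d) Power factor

Step 1 — Angular frequency: ω = 2π·f = 2π·48.4 = 304.1 rad/s.
Step 2 — Component impedances:
  R: Z = R = 1110 Ω
  L: Z = jωL = j·304.1·0.1 = 0 + j30.41 Ω
  C: Z = 1/(jωC) = -j/(ω·C) = 0 - j2884 Ω
Step 3 — Series combination: Z_total = R + L + C = 1110 - j2854 Ω = 3062∠-68.7° Ω.
Step 4 — Source phasor: V = 220∠-30.0° V = 190.5 - j110 V.
Step 5 — Current: I = V / Z = 0.05603 + j0.04496 A = 0.07184∠38.7° A.
Step 6 — Complex power: S = V·I* = 5.729 - j14.73 VA.
Step 7 — Real power: P = Re(S) = 5.729 W.
Step 8 — Reactive power: Q = Im(S) = -14.73 VAR.
Step 9 — Apparent power: |S| = 15.8 VA.
Step 10 — Power factor: PF = P/|S| = 0.3625 (leading).

(a) P = 5.729 W  (b) Q = -14.73 VAR  (c) S = 15.8 VA  (d) PF = 0.3625 (leading)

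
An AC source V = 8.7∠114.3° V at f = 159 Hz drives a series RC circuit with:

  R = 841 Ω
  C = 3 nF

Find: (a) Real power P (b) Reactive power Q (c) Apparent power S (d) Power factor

Step 1 — Angular frequency: ω = 2π·f = 2π·159 = 999 rad/s.
Step 2 — Component impedances:
  R: Z = R = 841 Ω
  C: Z = 1/(jωC) = -j/(ω·C) = 0 - j3.337e+05 Ω
Step 3 — Series combination: Z_total = R + C = 841 - j3.337e+05 Ω = 3.337e+05∠-89.9° Ω.
Step 4 — Source phasor: V = 8.7∠114.3° V = -3.58 + j7.929 V.
Step 5 — Current: I = V / Z = -2.379e-05 - j1.067e-05 A = 2.607e-05∠-155.8° A.
Step 6 — Complex power: S = V·I* = 5.718e-07 - j0.0002268 VA.
Step 7 — Real power: P = Re(S) = 5.718e-07 W.
Step 8 — Reactive power: Q = Im(S) = -0.0002268 VAR.
Step 9 — Apparent power: |S| = 0.0002268 VA.
Step 10 — Power factor: PF = P/|S| = 0.002521 (leading).

(a) P = 5.718e-07 W  (b) Q = -0.0002268 VAR  (c) S = 0.0002268 VA  (d) PF = 0.002521 (leading)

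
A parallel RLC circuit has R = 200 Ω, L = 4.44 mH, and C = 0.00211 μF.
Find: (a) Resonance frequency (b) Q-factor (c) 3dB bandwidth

Step 1 — Resonance: ω₀ = 1/√(LC) = 1/√(0.00444·2.11e-09) = 3.267e+05 rad/s.
Step 2 — f₀ = ω₀/(2π) = 5.2e+04 Hz.
Step 3 — Parallel Q: Q = R/(ω₀L) = 200/(3.267e+05·0.00444) = 0.1379.
Step 4 — Bandwidth: Δω = ω₀/Q = 2.37e+06 rad/s; BW = Δω/(2π) = 3.771e+05 Hz.

(a) f₀ = 5.2e+04 Hz  (b) Q = 0.1379  (c) BW = 3.771e+05 Hz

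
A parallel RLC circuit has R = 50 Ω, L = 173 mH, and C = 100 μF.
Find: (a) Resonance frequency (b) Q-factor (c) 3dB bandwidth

Step 1 — Resonance: ω₀ = 1/√(LC) = 1/√(0.173·0.0001) = 240.4 rad/s.
Step 2 — f₀ = ω₀/(2π) = 38.26 Hz.
Step 3 — Parallel Q: Q = R/(ω₀L) = 50/(240.4·0.173) = 1.202.
Step 4 — Bandwidth: Δω = ω₀/Q = 200 rad/s; BW = Δω/(2π) = 31.83 Hz.

(a) f₀ = 38.26 Hz  (b) Q = 1.202  (c) BW = 31.83 Hz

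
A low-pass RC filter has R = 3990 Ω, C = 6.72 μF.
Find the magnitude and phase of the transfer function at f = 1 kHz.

Step 1 — Angular frequency: ω = 2π·1000 = 6283 rad/s.
Step 2 — Transfer function: H(jω) = 1/(1 + jωRC).
Step 3 — Denominator: 1 + jωRC = 1 + j·6283·3990·6.72e-06 = 1 + j168.5.
Step 4 — H = 3.523e-05 - j0.005936.
Step 5 — Magnitude: |H| = 0.005936 (-44.5 dB); phase: φ = -89.7°.

|H| = 0.005936 (-44.5 dB), φ = -89.7°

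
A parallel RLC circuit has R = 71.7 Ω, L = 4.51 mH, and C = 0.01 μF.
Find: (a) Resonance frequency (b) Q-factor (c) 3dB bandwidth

Step 1 — Resonance: ω₀ = 1/√(LC) = 1/√(0.00451·1e-08) = 1.489e+05 rad/s.
Step 2 — f₀ = ω₀/(2π) = 2.37e+04 Hz.
Step 3 — Parallel Q: Q = R/(ω₀L) = 71.7/(1.489e+05·0.00451) = 0.1068.
Step 4 — Bandwidth: Δω = ω₀/Q = 1.395e+06 rad/s; BW = Δω/(2π) = 2.22e+05 Hz.

(a) f₀ = 2.37e+04 Hz  (b) Q = 0.1068  (c) BW = 2.22e+05 Hz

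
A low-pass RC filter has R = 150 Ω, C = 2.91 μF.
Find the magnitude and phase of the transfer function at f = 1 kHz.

Step 1 — Angular frequency: ω = 2π·1000 = 6283 rad/s.
Step 2 — Transfer function: H(jω) = 1/(1 + jωRC).
Step 3 — Denominator: 1 + jωRC = 1 + j·6283·150·2.91e-06 = 1 + j2.743.
Step 4 — H = 0.1173 - j0.3218.
Step 5 — Magnitude: |H| = 0.3426 (-9.3 dB); phase: φ = -70.0°.

|H| = 0.3426 (-9.3 dB), φ = -70.0°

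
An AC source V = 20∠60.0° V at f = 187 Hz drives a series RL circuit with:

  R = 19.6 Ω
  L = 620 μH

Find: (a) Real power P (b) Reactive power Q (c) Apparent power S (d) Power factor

Step 1 — Angular frequency: ω = 2π·f = 2π·187 = 1175 rad/s.
Step 2 — Component impedances:
  R: Z = R = 19.6 Ω
  L: Z = jωL = j·1175·0.00062 = 0 + j0.7285 Ω
Step 3 — Series combination: Z_total = R + L = 19.6 + j0.7285 Ω = 19.61∠2.1° Ω.
Step 4 — Source phasor: V = 20∠60.0° V = 10 + j17.32 V.
Step 5 — Current: I = V / Z = 0.5423 + j0.8635 A = 1.02∠57.9° A.
Step 6 — Complex power: S = V·I* = 20.38 + j0.7575 VA.
Step 7 — Real power: P = Re(S) = 20.38 W.
Step 8 — Reactive power: Q = Im(S) = 0.7575 VAR.
Step 9 — Apparent power: |S| = 20.39 VA.
Step 10 — Power factor: PF = P/|S| = 0.9993 (lagging).

(a) P = 20.38 W  (b) Q = 0.7575 VAR  (c) S = 20.39 VA  (d) PF = 0.9993 (lagging)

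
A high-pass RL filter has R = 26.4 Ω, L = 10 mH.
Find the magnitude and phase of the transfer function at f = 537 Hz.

Step 1 — Angular frequency: ω = 2π·537 = 3374 rad/s.
Step 2 — Transfer function: H(jω) = jωL/(R + jωL).
Step 3 — Numerator jωL = j·33.74; denominator R + jωL = 26.4 + j33.74.
Step 4 — H = 0.6203 + j0.4853.
Step 5 — Magnitude: |H| = 0.7876 (-2.1 dB); phase: φ = 38.0°.

|H| = 0.7876 (-2.1 dB), φ = 38.0°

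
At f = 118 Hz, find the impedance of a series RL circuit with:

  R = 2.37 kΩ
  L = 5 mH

Step 1 — Angular frequency: ω = 2π·f = 2π·118 = 741.4 rad/s.
Step 2 — Component impedances:
  R: Z = R = 2370 Ω
  L: Z = jωL = j·741.4·0.005 = 0 + j3.707 Ω
Step 3 — Series combination: Z_total = R + L = 2370 + j3.707 Ω = 2370∠0.1° Ω.

Z = 2370 + j3.707 Ω = 2370∠0.1° Ω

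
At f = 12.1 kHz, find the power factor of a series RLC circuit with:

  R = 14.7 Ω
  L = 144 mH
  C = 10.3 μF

Step 1 — Angular frequency: ω = 2π·f = 2π·1.21e+04 = 7.603e+04 rad/s.
Step 2 — Component impedances:
  R: Z = R = 14.7 Ω
  L: Z = jωL = j·7.603e+04·0.144 = 0 + j1.095e+04 Ω
  C: Z = 1/(jωC) = -j/(ω·C) = 0 - j1.277 Ω
Step 3 — Series combination: Z_total = R + L + C = 14.7 + j1.095e+04 Ω = 1.095e+04∠89.9° Ω.
Step 4 — Power factor: PF = cos(φ) = Re(Z)/|Z| = 14.7/10947 = 0.001343.
Step 5 — Type: Im(Z) = 1.095e+04 ⇒ lagging (phase φ = 89.9°).

PF = 0.001343 (lagging, φ = 89.9°)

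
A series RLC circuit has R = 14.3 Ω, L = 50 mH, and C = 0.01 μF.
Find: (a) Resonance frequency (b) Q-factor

Step 1 — Resonance condition Im(Z)=0 gives ω₀ = 1/√(LC).
Step 2 — ω₀ = 1/√(0.05·1e-08) = 4.472e+04 rad/s.
Step 3 — f₀ = ω₀/(2π) = 7118 Hz.
Step 4 — Series Q: Q = ω₀L/R = 4.472e+04·0.05/14.3 = 156.4.

(a) f₀ = 7118 Hz  (b) Q = 156.4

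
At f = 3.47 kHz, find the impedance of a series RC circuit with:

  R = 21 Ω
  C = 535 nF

Step 1 — Angular frequency: ω = 2π·f = 2π·3470 = 2.18e+04 rad/s.
Step 2 — Component impedances:
  R: Z = R = 21 Ω
  C: Z = 1/(jωC) = -j/(ω·C) = 0 - j85.73 Ω
Step 3 — Series combination: Z_total = R + C = 21 - j85.73 Ω = 88.27∠-76.2° Ω.

Z = 21 - j85.73 Ω = 88.27∠-76.2° Ω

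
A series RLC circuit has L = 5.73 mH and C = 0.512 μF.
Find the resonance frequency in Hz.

Step 1 — Resonance condition Im(Z)=0 gives ω₀ = 1/√(LC).
Step 2 — ω₀ = 1/√(0.00573·5.12e-07) = 1.846e+04 rad/s.
Step 3 — f₀ = ω₀/(2π) = 2938 Hz.

f₀ = 2938 Hz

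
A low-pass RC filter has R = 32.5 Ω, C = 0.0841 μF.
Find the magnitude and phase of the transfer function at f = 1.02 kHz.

Step 1 — Angular frequency: ω = 2π·1020 = 6409 rad/s.
Step 2 — Transfer function: H(jω) = 1/(1 + jωRC).
Step 3 — Denominator: 1 + jωRC = 1 + j·6409·32.5·8.41e-08 = 1 + j0.01752.
Step 4 — H = 0.9997 - j0.01751.
Step 5 — Magnitude: |H| = 0.9998 (-0.0 dB); phase: φ = -1.0°.

|H| = 0.9998 (-0.0 dB), φ = -1.0°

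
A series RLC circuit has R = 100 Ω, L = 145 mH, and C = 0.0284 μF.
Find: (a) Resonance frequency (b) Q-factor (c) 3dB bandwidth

Step 1 — Resonance: ω₀ = 1/√(LC) = 1/√(0.145·2.84e-08) = 1.558e+04 rad/s.
Step 2 — f₀ = ω₀/(2π) = 2480 Hz.
Step 3 — Series Q: Q = ω₀L/R = 1.558e+04·0.145/100 = 22.6.
Step 4 — Bandwidth: Δω = ω₀/Q = 689.7 rad/s; BW = Δω/(2π) = 109.8 Hz.

(a) f₀ = 2480 Hz  (b) Q = 22.6  (c) BW = 109.8 Hz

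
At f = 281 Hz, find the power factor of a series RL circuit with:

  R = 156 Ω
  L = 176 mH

Step 1 — Angular frequency: ω = 2π·f = 2π·281 = 1766 rad/s.
Step 2 — Component impedances:
  R: Z = R = 156 Ω
  L: Z = jωL = j·1766·0.176 = 0 + j310.7 Ω
Step 3 — Series combination: Z_total = R + L = 156 + j310.7 Ω = 347.7∠63.3° Ω.
Step 4 — Power factor: PF = cos(φ) = Re(Z)/|Z| = 156/347.7 = 0.4487.
Step 5 — Type: Im(Z) = 310.7 ⇒ lagging (phase φ = 63.3°).

PF = 0.4487 (lagging, φ = 63.3°)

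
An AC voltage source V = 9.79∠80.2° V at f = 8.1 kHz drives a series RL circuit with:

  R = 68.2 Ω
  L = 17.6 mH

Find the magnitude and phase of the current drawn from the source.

Step 1 — Angular frequency: ω = 2π·f = 2π·8100 = 5.089e+04 rad/s.
Step 2 — Component impedances:
  R: Z = R = 68.2 Ω
  L: Z = jωL = j·5.089e+04·0.0176 = 0 + j895.7 Ω
Step 3 — Series combination: Z_total = R + L = 68.2 + j895.7 Ω = 898.3∠85.6° Ω.
Step 4 — Source phasor: V = 9.79∠80.2° V = 1.666 + j9.647 V.
Step 5 — Ohm's law: I = V / Z_total = (1.666 + j9.647) / (68.2 + j895.7) = 0.01085 - j0.001034 A.
Step 6 — Convert to polar: |I| = 0.0109 A, ∠I = -5.4°.

I = 0.0109∠-5.4° A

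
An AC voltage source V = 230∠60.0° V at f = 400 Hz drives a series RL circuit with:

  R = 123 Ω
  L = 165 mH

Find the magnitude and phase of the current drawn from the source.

Step 1 — Angular frequency: ω = 2π·f = 2π·400 = 2513 rad/s.
Step 2 — Component impedances:
  R: Z = R = 123 Ω
  L: Z = jωL = j·2513·0.165 = 0 + j414.7 Ω
Step 3 — Series combination: Z_total = R + L = 123 + j414.7 Ω = 432.5∠73.5° Ω.
Step 4 — Source phasor: V = 230∠60.0° V = 115 + j199.2 V.
Step 5 — Ohm's law: I = V / Z_total = (115 + j199.2) / (123 + j414.7) = 0.5171 - j0.1239 A.
Step 6 — Convert to polar: |I| = 0.5317 A, ∠I = -13.5°.

I = 0.5317∠-13.5° A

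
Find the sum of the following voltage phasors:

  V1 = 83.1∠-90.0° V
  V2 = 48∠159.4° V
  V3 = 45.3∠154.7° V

Step 1 — Convert each phasor to rectangular form:
  V1 = 83.1·(cos(-90.0°) + j·sin(-90.0°)) = 0 - j83.1 V
  V2 = 48·(cos(159.4°) + j·sin(159.4°)) = -44.93 + j16.89 V
  V3 = 45.3·(cos(154.7°) + j·sin(154.7°)) = -40.95 + j19.36 V
Step 2 — Sum components: V_total = -85.89 - j46.85 V.
Step 3 — Convert to polar: |V_total| = 97.83 V, ∠V_total = -151.4°.

V_total = 97.83∠-151.4° V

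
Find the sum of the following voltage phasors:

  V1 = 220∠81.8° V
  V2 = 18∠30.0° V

Step 1 — Convert each phasor to rectangular form:
  V1 = 220·(cos(81.8°) + j·sin(81.8°)) = 31.38 + j217.8 V
  V2 = 18·(cos(30.0°) + j·sin(30.0°)) = 15.59 + j9 V
Step 2 — Sum components: V_total = 46.97 + j226.8 V.
Step 3 — Convert to polar: |V_total| = 231.6 V, ∠V_total = 78.3°.

V_total = 231.6∠78.3° V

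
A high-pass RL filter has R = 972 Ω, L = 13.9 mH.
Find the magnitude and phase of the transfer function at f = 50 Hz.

Step 1 — Angular frequency: ω = 2π·50 = 314.2 rad/s.
Step 2 — Transfer function: H(jω) = jωL/(R + jωL).
Step 3 — Numerator jωL = j·4.367; denominator R + jωL = 972 + j4.367.
Step 4 — H = 2.018e-05 + j0.004493.
Step 5 — Magnitude: |H| = 0.004493 (-47.0 dB); phase: φ = 89.7°.

|H| = 0.004493 (-47.0 dB), φ = 89.7°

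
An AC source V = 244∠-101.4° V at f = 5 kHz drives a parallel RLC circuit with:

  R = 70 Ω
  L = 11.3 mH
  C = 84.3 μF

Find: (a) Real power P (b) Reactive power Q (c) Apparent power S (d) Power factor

Step 1 — Angular frequency: ω = 2π·f = 2π·5000 = 3.142e+04 rad/s.
Step 2 — Component impedances:
  R: Z = R = 70 Ω
  L: Z = jωL = j·3.142e+04·0.0113 = 0 + j355 Ω
  C: Z = 1/(jωC) = -j/(ω·C) = 0 - j0.3776 Ω
Step 3 — Parallel combination: 1/Z_total = 1/R + 1/L + 1/C; Z_total = 0.002041 - j0.378 Ω = 0.378∠-89.7° Ω.
Step 4 — Source phasor: V = 244∠-101.4° V = -48.23 - j239.2 V.
Step 5 — Current: I = V / Z = 632.1 - j131 A = 645.5∠-11.7° A.
Step 6 — Complex power: S = V·I* = 850.5 - j1.575e+05 VA.
Step 7 — Real power: P = Re(S) = 850.5 W.
Step 8 — Reactive power: Q = Im(S) = -1.575e+05 VAR.
Step 9 — Apparent power: |S| = 1.575e+05 VA.
Step 10 — Power factor: PF = P/|S| = 0.0054 (leading).

(a) P = 850.5 W  (b) Q = -1.575e+05 VAR  (c) S = 1.575e+05 VA  (d) PF = 0.0054 (leading)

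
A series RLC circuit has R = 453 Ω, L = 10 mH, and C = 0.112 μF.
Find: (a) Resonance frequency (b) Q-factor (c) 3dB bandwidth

Step 1 — Resonance: ω₀ = 1/√(LC) = 1/√(0.01·1.12e-07) = 2.988e+04 rad/s.
Step 2 — f₀ = ω₀/(2π) = 4756 Hz.
Step 3 — Series Q: Q = ω₀L/R = 2.988e+04·0.01/453 = 0.6596.
Step 4 — Bandwidth: Δω = ω₀/Q = 4.53e+04 rad/s; BW = Δω/(2π) = 7210 Hz.

(a) f₀ = 4756 Hz  (b) Q = 0.6596  (c) BW = 7210 Hz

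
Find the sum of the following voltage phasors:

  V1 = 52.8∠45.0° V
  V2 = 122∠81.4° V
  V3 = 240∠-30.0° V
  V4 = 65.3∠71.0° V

Step 1 — Convert each phasor to rectangular form:
  V1 = 52.8·(cos(45.0°) + j·sin(45.0°)) = 37.34 + j37.34 V
  V2 = 122·(cos(81.4°) + j·sin(81.4°)) = 18.24 + j120.6 V
  V3 = 240·(cos(-30.0°) + j·sin(-30.0°)) = 207.8 - j120 V
  V4 = 65.3·(cos(71.0°) + j·sin(71.0°)) = 21.26 + j61.74 V
Step 2 — Sum components: V_total = 284.7 + j99.71 V.
Step 3 — Convert to polar: |V_total| = 301.6 V, ∠V_total = 19.3°.

V_total = 301.6∠19.3° V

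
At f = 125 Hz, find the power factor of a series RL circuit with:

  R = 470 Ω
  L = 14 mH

Step 1 — Angular frequency: ω = 2π·f = 2π·125 = 785.4 rad/s.
Step 2 — Component impedances:
  R: Z = R = 470 Ω
  L: Z = jωL = j·785.4·0.014 = 0 + j11 Ω
Step 3 — Series combination: Z_total = R + L = 470 + j11 Ω = 470.1∠1.3° Ω.
Step 4 — Power factor: PF = cos(φ) = Re(Z)/|Z| = 470/470.13 = 0.9997.
Step 5 — Type: Im(Z) = 11 ⇒ lagging (phase φ = 1.3°).

PF = 0.9997 (lagging, φ = 1.3°)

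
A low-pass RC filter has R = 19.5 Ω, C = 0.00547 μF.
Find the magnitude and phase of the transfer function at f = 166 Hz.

Step 1 — Angular frequency: ω = 2π·166 = 1043 rad/s.
Step 2 — Transfer function: H(jω) = 1/(1 + jωRC).
Step 3 — Denominator: 1 + jωRC = 1 + j·1043·19.5·5.47e-09 = 1 + j0.0001113.
Step 4 — H = 1 - j0.0001113.
Step 5 — Magnitude: |H| = 1 (-0.0 dB); phase: φ = -0.0°.

|H| = 1 (-0.0 dB), φ = -0.0°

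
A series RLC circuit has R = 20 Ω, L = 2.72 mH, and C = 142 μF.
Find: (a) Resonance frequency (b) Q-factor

Step 1 — Resonance condition Im(Z)=0 gives ω₀ = 1/√(LC).
Step 2 — ω₀ = 1/√(0.00272·0.000142) = 1609 rad/s.
Step 3 — f₀ = ω₀/(2π) = 256.1 Hz.
Step 4 — Series Q: Q = ω₀L/R = 1609·0.00272/20 = 0.2188.

(a) f₀ = 256.1 Hz  (b) Q = 0.2188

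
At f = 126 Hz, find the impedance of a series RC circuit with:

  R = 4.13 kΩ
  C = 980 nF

Step 1 — Angular frequency: ω = 2π·f = 2π·126 = 791.7 rad/s.
Step 2 — Component impedances:
  R: Z = R = 4130 Ω
  C: Z = 1/(jωC) = -j/(ω·C) = 0 - j1289 Ω
Step 3 — Series combination: Z_total = R + C = 4130 - j1289 Ω = 4326∠-17.3° Ω.

Z = 4130 - j1289 Ω = 4326∠-17.3° Ω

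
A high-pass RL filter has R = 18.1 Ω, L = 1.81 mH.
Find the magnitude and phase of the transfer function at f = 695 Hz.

Step 1 — Angular frequency: ω = 2π·695 = 4367 rad/s.
Step 2 — Transfer function: H(jω) = jωL/(R + jωL).
Step 3 — Numerator jωL = j·7.904; denominator R + jωL = 18.1 + j7.904.
Step 4 — H = 0.1602 + j0.3667.
Step 5 — Magnitude: |H| = 0.4002 (-8.0 dB); phase: φ = 66.4°.

|H| = 0.4002 (-8.0 dB), φ = 66.4°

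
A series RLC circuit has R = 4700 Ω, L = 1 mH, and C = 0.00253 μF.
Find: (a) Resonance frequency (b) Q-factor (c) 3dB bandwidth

Step 1 — Resonance condition Im(Z)=0 gives ω₀ = 1/√(LC).
Step 2 — ω₀ = 1/√(0.001·2.53e-09) = 6.287e+05 rad/s.
Step 3 — f₀ = ω₀/(2π) = 1.001e+05 Hz.
Step 4 — Series Q: Q = ω₀L/R = 6.287e+05·0.001/4700 = 0.1338.
Step 5 — 3dB bandwidth: Δω = ω₀/Q = 4.7e+06 rad/s; BW = Δω/(2π) = 7.48e+05 Hz.

(a) f₀ = 1.001e+05 Hz  (b) Q = 0.1338  (c) BW = 7.48e+05 Hz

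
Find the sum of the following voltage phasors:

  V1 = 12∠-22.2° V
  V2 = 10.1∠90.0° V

Step 1 — Convert each phasor to rectangular form:
  V1 = 12·(cos(-22.2°) + j·sin(-22.2°)) = 11.11 - j4.534 V
  V2 = 10.1·(cos(90.0°) + j·sin(90.0°)) = 0 + j10.1 V
Step 2 — Sum components: V_total = 11.11 + j5.566 V.
Step 3 — Convert to polar: |V_total| = 12.43 V, ∠V_total = 26.6°.

V_total = 12.43∠26.6° V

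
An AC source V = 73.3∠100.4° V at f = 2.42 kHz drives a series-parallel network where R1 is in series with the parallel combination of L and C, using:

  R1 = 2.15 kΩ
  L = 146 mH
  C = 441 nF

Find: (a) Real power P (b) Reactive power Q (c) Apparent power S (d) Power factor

Step 1 — Angular frequency: ω = 2π·f = 2π·2420 = 1.521e+04 rad/s.
Step 2 — Component impedances:
  R1: Z = R = 2150 Ω
  L: Z = jωL = j·1.521e+04·0.146 = 0 + j2220 Ω
  C: Z = 1/(jωC) = -j/(ω·C) = 0 - j149.1 Ω
Step 3 — Parallel branch: L || C = 1/(1/L + 1/C) = 0 - j159.9 Ω.
Step 4 — Series with R1: Z_total = R1 + (L || C) = 2150 - j159.9 Ω = 2156∠-4.3° Ω.
Step 5 — Source phasor: V = 73.3∠100.4° V = -13.23 + j72.1 V.
Step 6 — Current: I = V / Z = -0.0086 + j0.03289 A = 0.034∠104.7° A.
Step 7 — Complex power: S = V·I* = 2.485 - j0.1848 VA.
Step 8 — Real power: P = Re(S) = 2.485 W.
Step 9 — Reactive power: Q = Im(S) = -0.1848 VAR.
Step 10 — Apparent power: |S| = 2.492 VA.
Step 11 — Power factor: PF = P/|S| = 0.9972 (leading).

(a) P = 2.485 W  (b) Q = -0.1848 VAR  (c) S = 2.492 VA  (d) PF = 0.9972 (leading)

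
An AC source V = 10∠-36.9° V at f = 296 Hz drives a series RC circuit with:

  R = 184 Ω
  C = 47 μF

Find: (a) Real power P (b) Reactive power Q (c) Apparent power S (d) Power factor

Step 1 — Angular frequency: ω = 2π·f = 2π·296 = 1860 rad/s.
Step 2 — Component impedances:
  R: Z = R = 184 Ω
  C: Z = 1/(jωC) = -j/(ω·C) = 0 - j11.44 Ω
Step 3 — Series combination: Z_total = R + C = 184 - j11.44 Ω = 184.4∠-3.6° Ω.
Step 4 — Source phasor: V = 10∠-36.9° V = 7.997 - j6.004 V.
Step 5 — Current: I = V / Z = 0.04531 - j0.02981 A = 0.05424∠-33.3° A.
Step 6 — Complex power: S = V·I* = 0.5414 - j0.03366 VA.
Step 7 — Real power: P = Re(S) = 0.5414 W.
Step 8 — Reactive power: Q = Im(S) = -0.03366 VAR.
Step 9 — Apparent power: |S| = 0.5424 VA.
Step 10 — Power factor: PF = P/|S| = 0.9981 (leading).

(a) P = 0.5414 W  (b) Q = -0.03366 VAR  (c) S = 0.5424 VA  (d) PF = 0.9981 (leading)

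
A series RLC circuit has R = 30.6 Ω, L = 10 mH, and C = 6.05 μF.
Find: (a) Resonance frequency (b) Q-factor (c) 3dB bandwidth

Step 1 — Resonance condition Im(Z)=0 gives ω₀ = 1/√(LC).
Step 2 — ω₀ = 1/√(0.01·6.05e-06) = 4066 rad/s.
Step 3 — f₀ = ω₀/(2π) = 647.1 Hz.
Step 4 — Series Q: Q = ω₀L/R = 4066·0.01/30.6 = 1.329.
Step 5 — 3dB bandwidth: Δω = ω₀/Q = 3060 rad/s; BW = Δω/(2π) = 487 Hz.

(a) f₀ = 647.1 Hz  (b) Q = 1.329  (c) BW = 487 Hz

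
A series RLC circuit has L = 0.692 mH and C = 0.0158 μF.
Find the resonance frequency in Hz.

Step 1 — Resonance condition Im(Z)=0 gives ω₀ = 1/√(LC).
Step 2 — ω₀ = 1/√(0.000692·1.58e-08) = 3.024e+05 rad/s.
Step 3 — f₀ = ω₀/(2π) = 4.813e+04 Hz.

f₀ = 4.813e+04 Hz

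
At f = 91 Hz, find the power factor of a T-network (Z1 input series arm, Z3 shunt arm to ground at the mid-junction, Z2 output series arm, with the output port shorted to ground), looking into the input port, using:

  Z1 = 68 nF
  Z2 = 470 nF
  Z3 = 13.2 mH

Step 1 — Angular frequency: ω = 2π·f = 2π·91 = 571.8 rad/s.
Step 2 — Component impedances:
  Z1: Z = 1/(jωC) = -j/(ω·C) = 0 - j2.572e+04 Ω
  Z2: Z = 1/(jωC) = -j/(ω·C) = 0 - j3721 Ω
  Z3: Z = jωL = j·571.8·0.0132 = 0 + j7.547 Ω
Step 3 — With the output port shorted to ground, the output series arm Z2 runs from the junction to ground; the shunt arm Z3 also runs from the junction to ground. They appear in parallel: Z3 || Z2 = 0 + j7.563 Ω.
Step 4 — Series with input arm Z1: Z_in = Z1 + (Z3 || Z2) = 0 - j2.571e+04 Ω = 2.571e+04∠-90.0° Ω.
Step 5 — Power factor: PF = cos(φ) = Re(Z)/|Z| = 0/2.571e+04 = 0.
Step 6 — Type: Im(Z) = -2.571e+04 ⇒ leading (phase φ = -90.0°).

PF = 0 (leading, φ = -90.0°)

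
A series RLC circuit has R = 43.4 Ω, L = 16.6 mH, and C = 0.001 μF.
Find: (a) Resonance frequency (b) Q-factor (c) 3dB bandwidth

Step 1 — Resonance: ω₀ = 1/√(LC) = 1/√(0.0166·1e-09) = 2.454e+05 rad/s.
Step 2 — f₀ = ω₀/(2π) = 3.906e+04 Hz.
Step 3 — Series Q: Q = ω₀L/R = 2.454e+05·0.0166/43.4 = 93.88.
Step 4 — Bandwidth: Δω = ω₀/Q = 2614 rad/s; BW = Δω/(2π) = 416.1 Hz.

(a) f₀ = 3.906e+04 Hz  (b) Q = 93.88  (c) BW = 416.1 Hz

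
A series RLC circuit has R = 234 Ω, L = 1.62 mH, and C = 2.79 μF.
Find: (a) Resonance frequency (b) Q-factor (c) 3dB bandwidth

Step 1 — Resonance condition Im(Z)=0 gives ω₀ = 1/√(LC).
Step 2 — ω₀ = 1/√(0.00162·2.79e-06) = 1.487e+04 rad/s.
Step 3 — f₀ = ω₀/(2π) = 2367 Hz.
Step 4 — Series Q: Q = ω₀L/R = 1.487e+04·0.00162/234 = 0.103.
Step 5 — 3dB bandwidth: Δω = ω₀/Q = 1.444e+05 rad/s; BW = Δω/(2π) = 2.299e+04 Hz.

(a) f₀ = 2367 Hz  (b) Q = 0.103  (c) BW = 2.299e+04 Hz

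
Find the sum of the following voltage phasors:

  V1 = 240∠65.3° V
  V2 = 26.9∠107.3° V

Step 1 — Convert each phasor to rectangular form:
  V1 = 240·(cos(65.3°) + j·sin(65.3°)) = 100.3 + j218 V
  V2 = 26.9·(cos(107.3°) + j·sin(107.3°)) = -7.999 + j25.68 V
Step 2 — Sum components: V_total = 92.29 + j243.7 V.
Step 3 — Convert to polar: |V_total| = 260.6 V, ∠V_total = 69.3°.

V_total = 260.6∠69.3° V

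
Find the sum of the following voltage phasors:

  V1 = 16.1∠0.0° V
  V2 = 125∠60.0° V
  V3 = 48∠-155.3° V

Step 1 — Convert each phasor to rectangular form:
  V1 = 16.1·(cos(0.0°) + j·sin(0.0°)) = 16.1 V
  V2 = 125·(cos(60.0°) + j·sin(60.0°)) = 62.5 + j108.3 V
  V3 = 48·(cos(-155.3°) + j·sin(-155.3°)) = -43.61 - j20.06 V
Step 2 — Sum components: V_total = 34.99 + j88.2 V.
Step 3 — Convert to polar: |V_total| = 94.88 V, ∠V_total = 68.4°.

V_total = 94.88∠68.4° V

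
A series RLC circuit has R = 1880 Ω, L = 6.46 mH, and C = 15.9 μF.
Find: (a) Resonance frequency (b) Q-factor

Step 1 — Resonance condition Im(Z)=0 gives ω₀ = 1/√(LC).
Step 2 — ω₀ = 1/√(0.00646·1.59e-05) = 3120 rad/s.
Step 3 — f₀ = ω₀/(2π) = 496.6 Hz.
Step 4 — Series Q: Q = ω₀L/R = 3120·0.00646/1880 = 0.01072.

(a) f₀ = 496.6 Hz  (b) Q = 0.01072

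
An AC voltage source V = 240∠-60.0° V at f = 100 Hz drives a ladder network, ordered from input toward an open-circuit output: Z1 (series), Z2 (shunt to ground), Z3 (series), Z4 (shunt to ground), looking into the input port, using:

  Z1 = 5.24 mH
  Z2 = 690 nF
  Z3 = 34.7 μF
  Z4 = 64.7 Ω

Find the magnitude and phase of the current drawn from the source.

Step 1 — Angular frequency: ω = 2π·f = 2π·100 = 628.3 rad/s.
Step 2 — Component impedances:
  Z1: Z = jωL = j·628.3·0.00524 = 0 + j3.292 Ω
  Z2: Z = 1/(jωC) = -j/(ω·C) = 0 - j2307 Ω
  Z3: Z = 1/(jωC) = -j/(ω·C) = 0 - j45.87 Ω
  Z4: Z = R = 64.7 Ω
Step 3 — Ladder network (open output): work backward from the far end, alternating series and parallel combinations. Z_in = 62.15 - j43.39 Ω = 75.8∠-34.9° Ω.
Step 4 — Source phasor: V = 240∠-60.0° V = 120 - j207.8 V.
Step 5 — Ohm's law: I = V / Z_total = (120 - j207.8) / (62.15 - j43.39) = 2.868 - j1.342 A.
Step 6 — Convert to polar: |I| = 3.166 A, ∠I = -25.1°.

I = 3.166∠-25.1° A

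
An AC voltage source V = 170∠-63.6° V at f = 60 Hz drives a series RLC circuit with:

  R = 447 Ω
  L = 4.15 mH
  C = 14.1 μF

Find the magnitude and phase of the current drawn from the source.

Step 1 — Angular frequency: ω = 2π·f = 2π·60 = 377 rad/s.
Step 2 — Component impedances:
  R: Z = R = 447 Ω
  L: Z = jωL = j·377·0.00415 = 0 + j1.565 Ω
  C: Z = 1/(jωC) = -j/(ω·C) = 0 - j188.1 Ω
Step 3 — Series combination: Z_total = R + L + C = 447 - j186.6 Ω = 484.4∠-22.7° Ω.
Step 4 — Source phasor: V = 170∠-63.6° V = 75.59 - j152.3 V.
Step 5 — Ohm's law: I = V / Z_total = (75.59 - j152.3) / (447 - j186.6) = 0.2651 - j0.23 A.
Step 6 — Convert to polar: |I| = 0.351 A, ∠I = -40.9°.

I = 0.351∠-40.9° A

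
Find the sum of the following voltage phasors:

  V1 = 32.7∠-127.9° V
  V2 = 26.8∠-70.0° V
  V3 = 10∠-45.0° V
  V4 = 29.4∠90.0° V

Step 1 — Convert each phasor to rectangular form:
  V1 = 32.7·(cos(-127.9°) + j·sin(-127.9°)) = -20.09 - j25.8 V
  V2 = 26.8·(cos(-70.0°) + j·sin(-70.0°)) = 9.166 - j25.18 V
  V3 = 10·(cos(-45.0°) + j·sin(-45.0°)) = 7.071 - j7.071 V
  V4 = 29.4·(cos(90.0°) + j·sin(90.0°)) = 0 + j29.4 V
Step 2 — Sum components: V_total = -3.85 - j28.66 V.
Step 3 — Convert to polar: |V_total| = 28.92 V, ∠V_total = -97.7°.

V_total = 28.92∠-97.7° V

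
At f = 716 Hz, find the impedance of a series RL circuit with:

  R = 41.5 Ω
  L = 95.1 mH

Step 1 — Angular frequency: ω = 2π·f = 2π·716 = 4499 rad/s.
Step 2 — Component impedances:
  R: Z = R = 41.5 Ω
  L: Z = jωL = j·4499·0.0951 = 0 + j427.8 Ω
Step 3 — Series combination: Z_total = R + L = 41.5 + j427.8 Ω = 429.8∠84.5° Ω.

Z = 41.5 + j427.8 Ω = 429.8∠84.5° Ω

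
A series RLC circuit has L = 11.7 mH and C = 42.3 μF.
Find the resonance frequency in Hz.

Step 1 — Resonance condition Im(Z)=0 gives ω₀ = 1/√(LC).
Step 2 — ω₀ = 1/√(0.0117·4.23e-05) = 1421 rad/s.
Step 3 — f₀ = ω₀/(2π) = 226.2 Hz.

f₀ = 226.2 Hz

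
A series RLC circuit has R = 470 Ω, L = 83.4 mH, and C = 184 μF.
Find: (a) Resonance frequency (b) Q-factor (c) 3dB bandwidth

Step 1 — Resonance: ω₀ = 1/√(LC) = 1/√(0.0834·0.000184) = 255.3 rad/s.
Step 2 — f₀ = ω₀/(2π) = 40.63 Hz.
Step 3 — Series Q: Q = ω₀L/R = 255.3·0.0834/470 = 0.0453.
Step 4 — Bandwidth: Δω = ω₀/Q = 5635 rad/s; BW = Δω/(2π) = 896.9 Hz.

(a) f₀ = 40.63 Hz  (b) Q = 0.0453  (c) BW = 896.9 Hz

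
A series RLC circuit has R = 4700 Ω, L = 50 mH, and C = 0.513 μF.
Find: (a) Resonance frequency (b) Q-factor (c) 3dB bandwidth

Step 1 — Resonance: ω₀ = 1/√(LC) = 1/√(0.05·5.13e-07) = 6244 rad/s.
Step 2 — f₀ = ω₀/(2π) = 993.7 Hz.
Step 3 — Series Q: Q = ω₀L/R = 6244·0.05/4700 = 0.06642.
Step 4 — Bandwidth: Δω = ω₀/Q = 9.4e+04 rad/s; BW = Δω/(2π) = 1.496e+04 Hz.

(a) f₀ = 993.7 Hz  (b) Q = 0.06642  (c) BW = 1.496e+04 Hz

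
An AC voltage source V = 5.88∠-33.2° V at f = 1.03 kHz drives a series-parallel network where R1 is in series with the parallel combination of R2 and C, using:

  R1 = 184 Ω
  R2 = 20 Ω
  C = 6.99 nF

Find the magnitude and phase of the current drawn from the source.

Step 1 — Angular frequency: ω = 2π·f = 2π·1030 = 6472 rad/s.
Step 2 — Component impedances:
  R1: Z = R = 184 Ω
  R2: Z = R = 20 Ω
  C: Z = 1/(jωC) = -j/(ω·C) = 0 - j2.211e+04 Ω
Step 3 — Parallel branch: R2 || C = 1/(1/R2 + 1/C) = 20 - j0.01809 Ω.
Step 4 — Series with R1: Z_total = R1 + (R2 || C) = 204 - j0.01809 Ω = 204∠-0.0° Ω.
Step 5 — Source phasor: V = 5.88∠-33.2° V = 4.92 - j3.22 V.
Step 6 — Ohm's law: I = V / Z_total = (4.92 - j3.22) / (204 - j0.01809) = 0.02412 - j0.01578 A.
Step 7 — Convert to polar: |I| = 0.02882 A, ∠I = -33.2°.

I = 0.02882∠-33.2° A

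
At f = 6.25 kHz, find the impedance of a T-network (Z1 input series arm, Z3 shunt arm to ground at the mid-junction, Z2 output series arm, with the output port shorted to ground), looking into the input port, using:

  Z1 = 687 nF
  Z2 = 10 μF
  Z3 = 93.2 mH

Step 1 — Angular frequency: ω = 2π·f = 2π·6250 = 3.927e+04 rad/s.
Step 2 — Component impedances:
  Z1: Z = 1/(jωC) = -j/(ω·C) = 0 - j37.07 Ω
  Z2: Z = 1/(jωC) = -j/(ω·C) = 0 - j2.546 Ω
  Z3: Z = jωL = j·3.927e+04·0.0932 = 0 + j3660 Ω
Step 3 — With the output port shorted to ground, the output series arm Z2 runs from the junction to ground; the shunt arm Z3 also runs from the junction to ground. They appear in parallel: Z3 || Z2 = 0 - j2.548 Ω.
Step 4 — Series with input arm Z1: Z_in = Z1 + (Z3 || Z2) = 0 - j39.61 Ω = 39.61∠-90.0° Ω.

Z = 0 - j39.61 Ω = 39.61∠-90.0° Ω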